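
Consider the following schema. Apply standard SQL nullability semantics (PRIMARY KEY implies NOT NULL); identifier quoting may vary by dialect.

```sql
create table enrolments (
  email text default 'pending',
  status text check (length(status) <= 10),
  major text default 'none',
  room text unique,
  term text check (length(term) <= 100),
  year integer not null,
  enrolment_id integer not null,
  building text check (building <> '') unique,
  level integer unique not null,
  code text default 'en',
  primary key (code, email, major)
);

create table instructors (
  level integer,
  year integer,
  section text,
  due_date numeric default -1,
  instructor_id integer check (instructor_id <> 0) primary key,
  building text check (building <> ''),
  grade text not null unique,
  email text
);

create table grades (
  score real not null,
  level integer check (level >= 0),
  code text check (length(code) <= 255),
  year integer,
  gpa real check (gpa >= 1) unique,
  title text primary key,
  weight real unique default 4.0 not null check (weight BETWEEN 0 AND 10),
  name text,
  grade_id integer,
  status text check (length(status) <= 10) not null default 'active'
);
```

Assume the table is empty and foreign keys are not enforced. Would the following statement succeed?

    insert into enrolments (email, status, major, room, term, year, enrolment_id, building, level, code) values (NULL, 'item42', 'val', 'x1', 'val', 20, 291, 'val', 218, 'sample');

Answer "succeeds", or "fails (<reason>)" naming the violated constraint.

fails (NOT NULL on email)

email is explicitly set to NULL, but email is part of the PRIMARY KEY (implied NOT NULL).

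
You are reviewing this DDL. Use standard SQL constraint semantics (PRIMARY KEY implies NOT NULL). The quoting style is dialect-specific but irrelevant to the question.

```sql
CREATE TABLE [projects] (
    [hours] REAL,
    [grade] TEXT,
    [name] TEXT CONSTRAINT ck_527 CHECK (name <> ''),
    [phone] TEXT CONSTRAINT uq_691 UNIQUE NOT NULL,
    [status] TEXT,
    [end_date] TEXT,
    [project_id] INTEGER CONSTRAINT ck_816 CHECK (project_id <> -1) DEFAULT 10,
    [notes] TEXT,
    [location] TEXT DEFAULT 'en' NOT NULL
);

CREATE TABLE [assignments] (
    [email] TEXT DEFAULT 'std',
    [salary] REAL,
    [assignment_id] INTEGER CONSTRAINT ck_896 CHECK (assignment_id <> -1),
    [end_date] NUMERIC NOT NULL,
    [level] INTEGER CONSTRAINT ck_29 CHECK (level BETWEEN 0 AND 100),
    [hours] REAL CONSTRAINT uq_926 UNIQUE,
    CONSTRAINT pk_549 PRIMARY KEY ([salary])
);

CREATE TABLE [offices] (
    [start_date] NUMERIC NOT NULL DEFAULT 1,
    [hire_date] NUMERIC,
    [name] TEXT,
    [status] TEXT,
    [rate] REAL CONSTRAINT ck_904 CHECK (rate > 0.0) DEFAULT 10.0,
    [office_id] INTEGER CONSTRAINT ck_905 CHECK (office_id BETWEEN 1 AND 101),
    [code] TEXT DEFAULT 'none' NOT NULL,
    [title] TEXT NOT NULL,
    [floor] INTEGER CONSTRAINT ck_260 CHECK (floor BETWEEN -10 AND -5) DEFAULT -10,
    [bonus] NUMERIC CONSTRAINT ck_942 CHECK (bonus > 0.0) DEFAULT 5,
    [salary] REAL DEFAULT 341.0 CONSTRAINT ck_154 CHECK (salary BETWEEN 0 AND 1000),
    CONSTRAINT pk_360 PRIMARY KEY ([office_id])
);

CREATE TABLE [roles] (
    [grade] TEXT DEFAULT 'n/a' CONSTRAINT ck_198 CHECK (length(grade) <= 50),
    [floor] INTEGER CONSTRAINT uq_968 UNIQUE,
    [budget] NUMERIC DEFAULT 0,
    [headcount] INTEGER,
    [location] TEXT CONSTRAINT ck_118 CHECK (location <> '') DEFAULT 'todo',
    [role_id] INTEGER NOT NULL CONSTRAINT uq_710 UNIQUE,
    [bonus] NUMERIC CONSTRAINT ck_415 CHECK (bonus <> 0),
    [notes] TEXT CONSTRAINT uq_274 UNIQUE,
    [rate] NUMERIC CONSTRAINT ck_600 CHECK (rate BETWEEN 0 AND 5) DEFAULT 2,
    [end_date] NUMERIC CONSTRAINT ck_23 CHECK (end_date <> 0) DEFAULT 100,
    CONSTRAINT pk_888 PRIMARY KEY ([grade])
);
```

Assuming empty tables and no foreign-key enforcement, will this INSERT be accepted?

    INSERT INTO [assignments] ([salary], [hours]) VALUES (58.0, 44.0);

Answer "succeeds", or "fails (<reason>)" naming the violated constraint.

fails (NOT NULL on end_date)

end_date is omitted from the column list and has no DEFAULT, so it would receive NULL.
But end_date is declared NOT NULL.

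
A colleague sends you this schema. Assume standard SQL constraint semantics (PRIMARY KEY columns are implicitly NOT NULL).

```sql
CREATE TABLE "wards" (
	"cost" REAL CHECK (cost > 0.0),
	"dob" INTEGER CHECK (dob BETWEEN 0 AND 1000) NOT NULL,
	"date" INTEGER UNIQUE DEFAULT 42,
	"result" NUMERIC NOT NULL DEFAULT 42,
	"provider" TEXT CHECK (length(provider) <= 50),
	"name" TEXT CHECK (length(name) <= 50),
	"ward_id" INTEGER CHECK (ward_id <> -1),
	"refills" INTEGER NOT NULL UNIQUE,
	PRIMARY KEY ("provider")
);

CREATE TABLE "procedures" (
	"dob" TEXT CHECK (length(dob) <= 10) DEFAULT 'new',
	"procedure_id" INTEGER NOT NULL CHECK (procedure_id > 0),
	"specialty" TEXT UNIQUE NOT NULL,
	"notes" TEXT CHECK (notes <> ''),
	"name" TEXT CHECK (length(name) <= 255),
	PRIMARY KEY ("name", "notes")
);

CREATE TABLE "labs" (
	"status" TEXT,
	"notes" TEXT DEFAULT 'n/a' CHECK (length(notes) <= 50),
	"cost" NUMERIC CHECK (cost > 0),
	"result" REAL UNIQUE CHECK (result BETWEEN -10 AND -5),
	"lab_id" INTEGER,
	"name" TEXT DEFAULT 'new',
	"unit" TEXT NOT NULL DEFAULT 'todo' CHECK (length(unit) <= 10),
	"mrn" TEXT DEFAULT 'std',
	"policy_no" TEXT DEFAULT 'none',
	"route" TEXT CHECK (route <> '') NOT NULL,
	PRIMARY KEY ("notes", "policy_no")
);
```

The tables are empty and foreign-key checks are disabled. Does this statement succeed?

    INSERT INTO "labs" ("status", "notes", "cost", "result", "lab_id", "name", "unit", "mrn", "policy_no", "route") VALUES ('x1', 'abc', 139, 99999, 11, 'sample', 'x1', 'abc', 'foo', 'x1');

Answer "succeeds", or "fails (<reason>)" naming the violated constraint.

The value 99999 for result violates CHECK (result BETWEEN -10 AND -5).

fails (CHECK on result)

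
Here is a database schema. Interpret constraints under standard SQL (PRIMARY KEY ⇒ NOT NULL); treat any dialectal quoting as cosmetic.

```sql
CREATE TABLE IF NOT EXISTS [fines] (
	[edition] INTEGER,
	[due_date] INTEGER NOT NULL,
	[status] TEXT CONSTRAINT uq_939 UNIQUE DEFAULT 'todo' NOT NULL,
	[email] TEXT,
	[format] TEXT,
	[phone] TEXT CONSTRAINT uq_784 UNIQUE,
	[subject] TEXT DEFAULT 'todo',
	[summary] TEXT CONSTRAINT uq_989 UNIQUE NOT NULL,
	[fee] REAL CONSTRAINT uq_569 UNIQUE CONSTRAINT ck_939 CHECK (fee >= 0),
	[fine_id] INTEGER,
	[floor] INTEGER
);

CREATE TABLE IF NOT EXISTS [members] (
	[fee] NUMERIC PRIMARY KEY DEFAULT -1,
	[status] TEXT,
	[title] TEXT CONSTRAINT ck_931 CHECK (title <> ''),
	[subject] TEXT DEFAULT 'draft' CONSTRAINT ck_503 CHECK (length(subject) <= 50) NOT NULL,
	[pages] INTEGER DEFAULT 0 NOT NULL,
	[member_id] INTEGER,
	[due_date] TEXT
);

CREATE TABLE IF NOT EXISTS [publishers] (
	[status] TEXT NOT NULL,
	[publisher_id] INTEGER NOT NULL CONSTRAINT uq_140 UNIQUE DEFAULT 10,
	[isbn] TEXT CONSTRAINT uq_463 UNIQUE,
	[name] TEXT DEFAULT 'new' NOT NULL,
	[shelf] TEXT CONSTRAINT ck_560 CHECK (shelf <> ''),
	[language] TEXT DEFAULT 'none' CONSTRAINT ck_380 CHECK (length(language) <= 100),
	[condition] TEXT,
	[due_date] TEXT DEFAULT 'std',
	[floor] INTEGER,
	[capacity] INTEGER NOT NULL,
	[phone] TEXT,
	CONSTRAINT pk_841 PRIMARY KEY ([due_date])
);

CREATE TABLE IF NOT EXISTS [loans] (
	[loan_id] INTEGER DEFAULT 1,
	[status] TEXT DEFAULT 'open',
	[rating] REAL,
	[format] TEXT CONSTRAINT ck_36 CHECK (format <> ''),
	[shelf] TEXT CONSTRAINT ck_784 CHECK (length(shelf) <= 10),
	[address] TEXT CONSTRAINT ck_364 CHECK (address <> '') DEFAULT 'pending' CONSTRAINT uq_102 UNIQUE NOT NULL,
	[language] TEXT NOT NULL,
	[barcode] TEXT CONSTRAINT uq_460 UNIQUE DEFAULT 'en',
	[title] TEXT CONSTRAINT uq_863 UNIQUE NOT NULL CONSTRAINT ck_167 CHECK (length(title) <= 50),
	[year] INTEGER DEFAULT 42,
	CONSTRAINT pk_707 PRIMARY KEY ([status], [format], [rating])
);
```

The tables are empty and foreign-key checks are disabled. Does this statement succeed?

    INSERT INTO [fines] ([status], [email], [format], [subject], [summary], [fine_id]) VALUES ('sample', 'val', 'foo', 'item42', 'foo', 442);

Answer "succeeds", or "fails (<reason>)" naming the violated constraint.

due_date is omitted from the column list and has no DEFAULT, so it would receive NULL.
But due_date is declared NOT NULL.

fails (NOT NULL on due_date)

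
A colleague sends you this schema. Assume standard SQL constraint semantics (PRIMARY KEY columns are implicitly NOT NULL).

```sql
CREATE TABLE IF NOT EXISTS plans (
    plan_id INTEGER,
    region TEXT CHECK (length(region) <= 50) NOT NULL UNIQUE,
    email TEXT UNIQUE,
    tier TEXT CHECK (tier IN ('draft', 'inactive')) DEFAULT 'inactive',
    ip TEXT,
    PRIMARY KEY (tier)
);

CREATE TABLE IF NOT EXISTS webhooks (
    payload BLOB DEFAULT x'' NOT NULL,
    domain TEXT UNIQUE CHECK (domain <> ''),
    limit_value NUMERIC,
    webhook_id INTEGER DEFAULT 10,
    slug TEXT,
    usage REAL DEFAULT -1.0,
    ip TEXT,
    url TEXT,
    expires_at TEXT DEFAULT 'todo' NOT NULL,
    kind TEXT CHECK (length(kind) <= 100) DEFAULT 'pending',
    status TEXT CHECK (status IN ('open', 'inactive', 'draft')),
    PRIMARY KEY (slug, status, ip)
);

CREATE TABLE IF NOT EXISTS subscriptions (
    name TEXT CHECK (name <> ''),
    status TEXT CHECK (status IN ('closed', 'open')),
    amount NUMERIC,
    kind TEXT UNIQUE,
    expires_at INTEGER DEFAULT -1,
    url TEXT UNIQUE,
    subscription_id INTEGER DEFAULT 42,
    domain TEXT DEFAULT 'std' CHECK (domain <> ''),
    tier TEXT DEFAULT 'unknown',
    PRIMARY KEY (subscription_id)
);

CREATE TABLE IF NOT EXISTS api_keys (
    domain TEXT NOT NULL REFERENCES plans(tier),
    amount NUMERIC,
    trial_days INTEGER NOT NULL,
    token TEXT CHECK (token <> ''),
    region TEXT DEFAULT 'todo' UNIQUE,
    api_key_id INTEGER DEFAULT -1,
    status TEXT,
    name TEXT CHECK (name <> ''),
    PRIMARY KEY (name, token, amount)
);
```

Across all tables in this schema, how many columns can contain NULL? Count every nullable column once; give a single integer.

20

plans: 3 nullable (plan_id, email, ip — PK (tier) and explicit NOT NULL columns excluded).
webhooks: 6 nullable (domain, limit_value, webhook_id, usage, url, kind — PK (slug, status, ip) and explicit NOT NULL columns excluded).
subscriptions: 8 nullable (name, status, amount, kind, expires_at, url, domain, tier — PK (subscription_id) and explicit NOT NULL columns excluded).
api_keys: 3 nullable (region, api_key_id, status — PK (name, token, amount) and explicit NOT NULL columns excluded).
Total: 3 + 6 + 8 + 3 = 20.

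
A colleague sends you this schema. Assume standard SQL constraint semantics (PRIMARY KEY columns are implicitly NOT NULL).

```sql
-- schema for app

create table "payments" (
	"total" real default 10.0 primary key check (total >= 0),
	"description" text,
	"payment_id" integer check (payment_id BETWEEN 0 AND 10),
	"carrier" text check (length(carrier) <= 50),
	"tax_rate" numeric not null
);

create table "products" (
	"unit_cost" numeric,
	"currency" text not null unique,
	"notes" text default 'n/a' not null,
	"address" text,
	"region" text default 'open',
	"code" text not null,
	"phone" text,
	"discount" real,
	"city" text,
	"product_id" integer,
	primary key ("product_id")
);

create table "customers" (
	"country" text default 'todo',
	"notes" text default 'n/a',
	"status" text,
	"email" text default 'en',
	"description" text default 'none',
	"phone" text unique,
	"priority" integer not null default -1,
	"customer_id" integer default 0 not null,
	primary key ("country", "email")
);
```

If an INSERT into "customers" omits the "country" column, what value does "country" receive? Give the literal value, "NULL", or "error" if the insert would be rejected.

country has an explicit DEFAULT 'todo'.
When the column is omitted from an INSERT, that default is used.

'todo'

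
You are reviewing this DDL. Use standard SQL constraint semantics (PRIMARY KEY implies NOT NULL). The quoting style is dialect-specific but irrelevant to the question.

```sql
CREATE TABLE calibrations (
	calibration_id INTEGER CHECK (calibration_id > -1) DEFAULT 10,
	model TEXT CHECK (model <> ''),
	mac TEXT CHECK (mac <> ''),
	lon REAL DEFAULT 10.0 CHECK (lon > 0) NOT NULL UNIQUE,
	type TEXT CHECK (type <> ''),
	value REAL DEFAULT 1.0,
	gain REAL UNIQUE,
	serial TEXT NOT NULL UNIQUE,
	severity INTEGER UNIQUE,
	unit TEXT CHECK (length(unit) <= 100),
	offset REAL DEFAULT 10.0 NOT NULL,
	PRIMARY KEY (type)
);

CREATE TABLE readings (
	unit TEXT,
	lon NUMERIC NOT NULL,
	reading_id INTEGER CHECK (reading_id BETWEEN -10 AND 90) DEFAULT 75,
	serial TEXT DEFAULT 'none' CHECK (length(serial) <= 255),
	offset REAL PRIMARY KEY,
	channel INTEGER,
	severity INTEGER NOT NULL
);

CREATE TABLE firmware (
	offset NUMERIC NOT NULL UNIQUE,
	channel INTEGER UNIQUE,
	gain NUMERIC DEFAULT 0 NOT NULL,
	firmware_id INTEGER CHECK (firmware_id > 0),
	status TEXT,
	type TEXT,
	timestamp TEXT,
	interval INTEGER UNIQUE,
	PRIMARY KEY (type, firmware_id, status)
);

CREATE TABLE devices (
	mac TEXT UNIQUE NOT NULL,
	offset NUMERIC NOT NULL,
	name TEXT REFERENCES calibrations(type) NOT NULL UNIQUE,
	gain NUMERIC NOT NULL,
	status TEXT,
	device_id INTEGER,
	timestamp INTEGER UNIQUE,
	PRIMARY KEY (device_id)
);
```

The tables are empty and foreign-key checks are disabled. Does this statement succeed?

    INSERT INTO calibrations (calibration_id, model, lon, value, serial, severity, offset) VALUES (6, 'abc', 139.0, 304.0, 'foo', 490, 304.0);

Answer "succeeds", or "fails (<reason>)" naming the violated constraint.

fails (NOT NULL on type)

type is omitted from the column list and has no DEFAULT, so it would receive NULL.
But type is part of the PRIMARY KEY (implied NOT NULL).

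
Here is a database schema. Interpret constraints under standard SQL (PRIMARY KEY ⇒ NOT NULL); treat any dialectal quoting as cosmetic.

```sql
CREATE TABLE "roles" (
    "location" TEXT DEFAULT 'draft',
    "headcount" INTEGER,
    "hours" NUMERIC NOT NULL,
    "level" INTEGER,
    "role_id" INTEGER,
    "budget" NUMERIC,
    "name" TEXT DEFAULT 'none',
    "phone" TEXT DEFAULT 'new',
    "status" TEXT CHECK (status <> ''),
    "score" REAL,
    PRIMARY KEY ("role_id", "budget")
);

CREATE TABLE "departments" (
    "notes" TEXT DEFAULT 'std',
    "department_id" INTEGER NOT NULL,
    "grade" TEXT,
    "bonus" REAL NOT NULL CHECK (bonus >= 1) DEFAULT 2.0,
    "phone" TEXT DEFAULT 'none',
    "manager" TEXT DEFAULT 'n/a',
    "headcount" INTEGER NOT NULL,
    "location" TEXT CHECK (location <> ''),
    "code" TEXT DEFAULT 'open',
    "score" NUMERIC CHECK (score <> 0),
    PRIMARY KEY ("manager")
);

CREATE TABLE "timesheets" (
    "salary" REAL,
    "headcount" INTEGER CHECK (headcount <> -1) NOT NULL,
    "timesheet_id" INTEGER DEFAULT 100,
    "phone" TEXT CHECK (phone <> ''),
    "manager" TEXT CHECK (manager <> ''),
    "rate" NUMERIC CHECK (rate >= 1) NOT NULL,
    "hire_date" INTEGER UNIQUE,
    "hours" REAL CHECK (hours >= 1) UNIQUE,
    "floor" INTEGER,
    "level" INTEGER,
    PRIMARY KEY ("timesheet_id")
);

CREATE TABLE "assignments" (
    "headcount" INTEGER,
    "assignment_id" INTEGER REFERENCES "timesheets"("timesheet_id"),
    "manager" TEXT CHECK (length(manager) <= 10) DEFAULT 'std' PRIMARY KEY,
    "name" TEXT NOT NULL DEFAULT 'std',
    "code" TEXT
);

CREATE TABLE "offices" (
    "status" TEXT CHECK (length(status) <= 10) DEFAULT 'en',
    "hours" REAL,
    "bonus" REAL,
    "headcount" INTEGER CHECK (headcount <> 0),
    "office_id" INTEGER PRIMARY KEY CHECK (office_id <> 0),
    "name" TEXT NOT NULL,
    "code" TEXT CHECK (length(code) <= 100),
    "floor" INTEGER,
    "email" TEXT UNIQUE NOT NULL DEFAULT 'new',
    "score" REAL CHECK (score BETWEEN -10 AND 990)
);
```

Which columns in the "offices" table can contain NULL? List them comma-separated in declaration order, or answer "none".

- status: CHECK does not forbid NULL (a CHECK constraint passes when its expression is NULL) → nullable.
- hours: no NOT NULL constraint applies → nullable.
- bonus: no NOT NULL constraint applies → nullable.
- headcount: CHECK does not forbid NULL (a CHECK constraint passes when its expression is NULL) → nullable.
- office_id: part of the PRIMARY KEY, which implies NOT NULL → not nullable.
- name: declared NOT NULL → not nullable.
- code: CHECK does not forbid NULL (a CHECK constraint passes when its expression is NULL) → nullable.
- floor: no NOT NULL constraint applies → nullable.
- email: declared NOT NULL → not nullable.
- score: CHECK does not forbid NULL (a CHECK constraint passes when its expression is NULL) → nullable.

status, hours, bonus, headcount, code, floor, score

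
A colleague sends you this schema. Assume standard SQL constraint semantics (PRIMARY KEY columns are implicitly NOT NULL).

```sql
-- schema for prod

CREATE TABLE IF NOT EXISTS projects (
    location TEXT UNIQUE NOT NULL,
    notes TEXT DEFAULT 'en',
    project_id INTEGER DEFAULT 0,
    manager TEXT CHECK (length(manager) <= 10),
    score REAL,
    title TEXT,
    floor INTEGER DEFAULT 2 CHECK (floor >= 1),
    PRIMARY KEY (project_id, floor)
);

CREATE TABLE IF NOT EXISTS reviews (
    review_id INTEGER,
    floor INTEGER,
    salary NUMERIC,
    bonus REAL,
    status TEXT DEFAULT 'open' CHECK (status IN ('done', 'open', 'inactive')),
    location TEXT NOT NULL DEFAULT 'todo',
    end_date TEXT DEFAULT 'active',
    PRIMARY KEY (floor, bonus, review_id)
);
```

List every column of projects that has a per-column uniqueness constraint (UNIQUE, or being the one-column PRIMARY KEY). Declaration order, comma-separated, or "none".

location

- location: declared UNIQUE → unique.
- notes: no UNIQUE or single-column PK constraint.
- project_id: part of a composite PRIMARY KEY — only the tuple is unique, not this column on its own.
- manager: no UNIQUE or single-column PK constraint.
- score: no UNIQUE or single-column PK constraint.
- title: no UNIQUE or single-column PK constraint.
- floor: part of a composite PRIMARY KEY — only the tuple is unique, not this column on its own.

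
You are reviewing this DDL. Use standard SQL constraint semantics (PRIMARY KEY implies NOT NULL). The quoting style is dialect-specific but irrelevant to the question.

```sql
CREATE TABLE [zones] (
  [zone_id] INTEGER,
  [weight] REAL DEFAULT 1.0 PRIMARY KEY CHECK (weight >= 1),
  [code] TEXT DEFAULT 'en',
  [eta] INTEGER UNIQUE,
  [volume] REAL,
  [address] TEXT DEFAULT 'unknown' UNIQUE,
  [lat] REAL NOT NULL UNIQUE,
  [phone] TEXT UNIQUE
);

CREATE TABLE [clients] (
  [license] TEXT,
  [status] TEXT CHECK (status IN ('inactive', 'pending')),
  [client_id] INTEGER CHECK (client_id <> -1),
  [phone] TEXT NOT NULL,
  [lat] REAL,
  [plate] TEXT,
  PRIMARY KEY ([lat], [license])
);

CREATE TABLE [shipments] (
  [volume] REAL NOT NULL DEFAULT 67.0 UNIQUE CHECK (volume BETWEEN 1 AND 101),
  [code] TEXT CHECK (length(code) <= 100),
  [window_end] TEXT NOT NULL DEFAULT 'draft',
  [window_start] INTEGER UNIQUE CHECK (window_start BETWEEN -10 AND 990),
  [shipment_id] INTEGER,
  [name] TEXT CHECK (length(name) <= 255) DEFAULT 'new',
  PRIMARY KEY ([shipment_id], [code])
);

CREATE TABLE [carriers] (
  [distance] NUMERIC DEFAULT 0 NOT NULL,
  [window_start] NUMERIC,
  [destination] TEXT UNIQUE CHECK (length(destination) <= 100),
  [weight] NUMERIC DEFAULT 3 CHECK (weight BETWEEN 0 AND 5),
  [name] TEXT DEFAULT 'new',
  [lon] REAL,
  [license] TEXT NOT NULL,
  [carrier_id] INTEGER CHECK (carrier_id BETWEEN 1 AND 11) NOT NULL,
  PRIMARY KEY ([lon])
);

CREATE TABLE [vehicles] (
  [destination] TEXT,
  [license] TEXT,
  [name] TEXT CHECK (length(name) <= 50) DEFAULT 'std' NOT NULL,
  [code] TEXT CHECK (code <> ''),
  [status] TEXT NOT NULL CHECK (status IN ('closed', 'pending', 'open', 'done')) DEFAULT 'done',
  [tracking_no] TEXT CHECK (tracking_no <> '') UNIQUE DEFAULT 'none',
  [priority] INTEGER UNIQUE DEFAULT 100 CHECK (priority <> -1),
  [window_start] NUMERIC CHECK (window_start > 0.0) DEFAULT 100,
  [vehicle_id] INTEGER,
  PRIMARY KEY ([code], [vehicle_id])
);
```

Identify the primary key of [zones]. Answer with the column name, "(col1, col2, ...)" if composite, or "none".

weight is declared PRIMARY KEY inline on the column.

weight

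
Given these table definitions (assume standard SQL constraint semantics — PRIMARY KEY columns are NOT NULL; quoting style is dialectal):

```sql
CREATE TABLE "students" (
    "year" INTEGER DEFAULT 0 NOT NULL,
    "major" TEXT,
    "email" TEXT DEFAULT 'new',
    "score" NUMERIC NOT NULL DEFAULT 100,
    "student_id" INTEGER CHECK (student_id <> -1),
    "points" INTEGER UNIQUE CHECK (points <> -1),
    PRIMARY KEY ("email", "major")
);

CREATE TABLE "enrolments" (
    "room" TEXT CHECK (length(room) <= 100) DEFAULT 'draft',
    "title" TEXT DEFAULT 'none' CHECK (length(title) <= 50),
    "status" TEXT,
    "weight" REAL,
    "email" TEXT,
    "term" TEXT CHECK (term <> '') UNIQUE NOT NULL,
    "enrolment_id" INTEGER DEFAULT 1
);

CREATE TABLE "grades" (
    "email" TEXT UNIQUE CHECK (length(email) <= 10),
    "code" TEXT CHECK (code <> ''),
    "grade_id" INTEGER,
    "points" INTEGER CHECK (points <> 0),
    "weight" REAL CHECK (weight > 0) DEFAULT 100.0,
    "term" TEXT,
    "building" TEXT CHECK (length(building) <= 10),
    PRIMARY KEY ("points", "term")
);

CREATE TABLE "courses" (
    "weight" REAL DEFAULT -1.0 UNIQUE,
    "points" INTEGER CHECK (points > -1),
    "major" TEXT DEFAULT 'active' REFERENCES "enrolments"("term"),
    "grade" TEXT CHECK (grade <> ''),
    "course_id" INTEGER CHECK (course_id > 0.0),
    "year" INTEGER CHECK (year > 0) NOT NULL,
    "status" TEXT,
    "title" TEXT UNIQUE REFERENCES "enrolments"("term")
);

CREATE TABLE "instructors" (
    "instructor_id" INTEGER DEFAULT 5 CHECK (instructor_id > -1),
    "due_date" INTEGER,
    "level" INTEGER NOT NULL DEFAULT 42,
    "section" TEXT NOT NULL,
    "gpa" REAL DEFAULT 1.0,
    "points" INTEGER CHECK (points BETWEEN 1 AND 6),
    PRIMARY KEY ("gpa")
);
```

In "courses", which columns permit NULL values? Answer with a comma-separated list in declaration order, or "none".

weight, points, major, grade, course_id, status, title

- weight: UNIQUE does not imply NOT NULL → nullable.
- points: CHECK does not forbid NULL (a CHECK constraint passes when its expression is NULL) → nullable.
- major: a foreign key column may be NULL unless separately constrained → nullable.
- grade: CHECK does not forbid NULL (a CHECK constraint passes when its expression is NULL) → nullable.
- course_id: CHECK does not forbid NULL (a CHECK constraint passes when its expression is NULL) → nullable.
- year: declared NOT NULL → not nullable.
- status: no NOT NULL constraint applies → nullable.
- title: a foreign key column may be NULL unless separately constrained → nullable.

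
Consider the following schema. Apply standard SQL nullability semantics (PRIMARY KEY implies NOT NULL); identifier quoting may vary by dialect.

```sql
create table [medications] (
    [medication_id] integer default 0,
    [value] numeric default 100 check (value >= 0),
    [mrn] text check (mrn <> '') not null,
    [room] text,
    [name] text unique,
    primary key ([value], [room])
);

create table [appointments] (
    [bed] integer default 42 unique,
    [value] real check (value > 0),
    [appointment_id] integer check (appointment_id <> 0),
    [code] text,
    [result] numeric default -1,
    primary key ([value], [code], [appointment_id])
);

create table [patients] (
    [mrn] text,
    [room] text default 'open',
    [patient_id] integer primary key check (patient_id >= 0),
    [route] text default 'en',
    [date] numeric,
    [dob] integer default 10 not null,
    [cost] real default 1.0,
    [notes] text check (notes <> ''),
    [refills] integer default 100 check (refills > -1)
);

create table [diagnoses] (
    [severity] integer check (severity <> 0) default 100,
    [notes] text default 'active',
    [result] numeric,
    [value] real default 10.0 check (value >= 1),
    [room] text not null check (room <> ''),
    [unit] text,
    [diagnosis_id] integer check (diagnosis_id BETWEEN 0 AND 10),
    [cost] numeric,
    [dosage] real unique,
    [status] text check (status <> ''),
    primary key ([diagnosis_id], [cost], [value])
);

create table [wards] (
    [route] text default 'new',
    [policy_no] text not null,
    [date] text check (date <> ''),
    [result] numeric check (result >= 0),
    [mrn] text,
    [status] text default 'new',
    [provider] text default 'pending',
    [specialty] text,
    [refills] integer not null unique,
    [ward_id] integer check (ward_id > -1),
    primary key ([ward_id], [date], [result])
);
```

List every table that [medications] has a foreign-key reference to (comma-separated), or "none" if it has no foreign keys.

No column in medications has a REFERENCES clause.

none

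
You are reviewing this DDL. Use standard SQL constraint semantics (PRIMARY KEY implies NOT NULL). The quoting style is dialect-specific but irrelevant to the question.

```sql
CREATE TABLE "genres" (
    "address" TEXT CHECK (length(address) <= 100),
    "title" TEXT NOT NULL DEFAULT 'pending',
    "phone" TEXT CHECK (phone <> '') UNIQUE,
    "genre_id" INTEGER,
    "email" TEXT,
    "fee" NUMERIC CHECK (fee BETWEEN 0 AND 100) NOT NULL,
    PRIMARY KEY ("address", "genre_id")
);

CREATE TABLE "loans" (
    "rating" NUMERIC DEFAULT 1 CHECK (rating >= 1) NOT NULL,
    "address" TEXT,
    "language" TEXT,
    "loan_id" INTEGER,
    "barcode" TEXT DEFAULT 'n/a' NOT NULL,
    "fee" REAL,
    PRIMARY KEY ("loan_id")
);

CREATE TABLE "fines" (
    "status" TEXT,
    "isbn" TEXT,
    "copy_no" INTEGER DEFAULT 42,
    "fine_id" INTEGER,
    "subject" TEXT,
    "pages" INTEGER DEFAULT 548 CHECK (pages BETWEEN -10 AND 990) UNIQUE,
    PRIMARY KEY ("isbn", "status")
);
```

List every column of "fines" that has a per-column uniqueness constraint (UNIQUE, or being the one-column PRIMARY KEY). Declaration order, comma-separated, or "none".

- status: part of a composite PRIMARY KEY — only the tuple is unique, not this column on its own.
- isbn: part of a composite PRIMARY KEY — only the tuple is unique, not this column on its own.
- copy_no: no UNIQUE or single-column PK constraint.
- fine_id: no UNIQUE or single-column PK constraint.
- subject: no UNIQUE or single-column PK constraint.
- pages: declared UNIQUE → unique.

pages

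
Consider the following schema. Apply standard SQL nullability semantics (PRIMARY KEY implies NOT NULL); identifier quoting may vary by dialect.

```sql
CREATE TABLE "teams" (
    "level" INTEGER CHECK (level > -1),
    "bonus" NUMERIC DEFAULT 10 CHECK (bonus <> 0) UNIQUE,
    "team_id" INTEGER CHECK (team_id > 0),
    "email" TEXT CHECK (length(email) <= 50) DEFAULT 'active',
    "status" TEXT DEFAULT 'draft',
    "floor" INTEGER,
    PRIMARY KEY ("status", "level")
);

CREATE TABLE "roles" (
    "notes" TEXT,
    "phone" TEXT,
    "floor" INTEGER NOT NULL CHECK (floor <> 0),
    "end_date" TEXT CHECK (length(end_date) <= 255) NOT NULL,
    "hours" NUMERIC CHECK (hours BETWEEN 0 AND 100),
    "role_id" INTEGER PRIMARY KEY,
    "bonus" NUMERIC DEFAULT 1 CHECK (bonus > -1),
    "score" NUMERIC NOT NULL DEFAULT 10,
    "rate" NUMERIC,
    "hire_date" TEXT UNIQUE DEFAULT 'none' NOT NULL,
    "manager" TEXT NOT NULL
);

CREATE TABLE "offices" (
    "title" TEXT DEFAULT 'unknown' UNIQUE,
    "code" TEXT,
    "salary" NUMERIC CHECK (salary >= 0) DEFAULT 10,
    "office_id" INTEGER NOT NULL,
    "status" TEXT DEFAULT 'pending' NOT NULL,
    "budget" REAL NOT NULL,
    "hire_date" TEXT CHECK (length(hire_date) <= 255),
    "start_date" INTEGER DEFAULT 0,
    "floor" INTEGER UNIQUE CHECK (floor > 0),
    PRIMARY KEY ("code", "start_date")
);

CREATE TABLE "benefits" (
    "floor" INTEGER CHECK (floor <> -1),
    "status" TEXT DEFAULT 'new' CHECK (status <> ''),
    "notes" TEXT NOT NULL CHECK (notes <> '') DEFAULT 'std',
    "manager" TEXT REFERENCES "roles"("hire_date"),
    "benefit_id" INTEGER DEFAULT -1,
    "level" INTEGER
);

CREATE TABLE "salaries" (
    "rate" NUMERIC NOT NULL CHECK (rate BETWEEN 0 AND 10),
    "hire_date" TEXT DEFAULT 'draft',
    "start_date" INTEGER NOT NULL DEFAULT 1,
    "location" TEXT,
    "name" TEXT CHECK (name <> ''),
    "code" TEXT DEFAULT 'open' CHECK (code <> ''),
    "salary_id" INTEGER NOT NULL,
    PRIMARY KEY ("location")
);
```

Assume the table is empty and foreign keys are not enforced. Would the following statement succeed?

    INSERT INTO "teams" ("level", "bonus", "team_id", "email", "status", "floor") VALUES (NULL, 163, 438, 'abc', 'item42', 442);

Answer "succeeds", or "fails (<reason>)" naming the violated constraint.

fails (NOT NULL on level)

level is explicitly set to NULL, but level is part of the PRIMARY KEY (implied NOT NULL).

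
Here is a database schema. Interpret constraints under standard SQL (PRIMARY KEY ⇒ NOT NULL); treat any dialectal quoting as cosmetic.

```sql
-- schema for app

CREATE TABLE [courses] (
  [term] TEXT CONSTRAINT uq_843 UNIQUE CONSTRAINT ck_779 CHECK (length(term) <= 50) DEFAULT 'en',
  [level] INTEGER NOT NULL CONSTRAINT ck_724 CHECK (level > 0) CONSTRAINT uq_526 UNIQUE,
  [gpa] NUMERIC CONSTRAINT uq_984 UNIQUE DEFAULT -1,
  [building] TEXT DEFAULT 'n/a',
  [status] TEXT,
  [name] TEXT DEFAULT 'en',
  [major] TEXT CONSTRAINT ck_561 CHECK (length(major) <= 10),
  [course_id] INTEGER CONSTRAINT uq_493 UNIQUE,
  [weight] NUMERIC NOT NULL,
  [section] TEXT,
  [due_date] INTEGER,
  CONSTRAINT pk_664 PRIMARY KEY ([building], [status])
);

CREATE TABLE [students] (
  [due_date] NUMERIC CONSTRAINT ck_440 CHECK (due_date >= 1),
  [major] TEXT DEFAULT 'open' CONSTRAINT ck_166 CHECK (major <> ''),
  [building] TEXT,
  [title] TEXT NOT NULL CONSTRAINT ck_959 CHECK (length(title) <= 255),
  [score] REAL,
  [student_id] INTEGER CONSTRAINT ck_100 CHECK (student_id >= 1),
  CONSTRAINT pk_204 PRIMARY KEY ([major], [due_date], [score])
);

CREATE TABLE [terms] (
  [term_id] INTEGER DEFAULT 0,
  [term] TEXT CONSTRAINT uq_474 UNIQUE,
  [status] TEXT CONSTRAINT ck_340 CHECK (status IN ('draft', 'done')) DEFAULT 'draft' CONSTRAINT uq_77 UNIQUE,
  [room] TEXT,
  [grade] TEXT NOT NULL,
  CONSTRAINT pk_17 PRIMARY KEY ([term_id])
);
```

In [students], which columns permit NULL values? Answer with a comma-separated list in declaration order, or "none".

building, student_id

- due_date: part of the PRIMARY KEY, which implies NOT NULL → not nullable.
- major: part of the PRIMARY KEY, which implies NOT NULL → not nullable.
- building: no NOT NULL constraint applies → nullable.
- title: declared NOT NULL → not nullable.
- score: part of the PRIMARY KEY, which implies NOT NULL → not nullable.
- student_id: CHECK does not forbid NULL (a CHECK constraint passes when its expression is NULL) → nullable.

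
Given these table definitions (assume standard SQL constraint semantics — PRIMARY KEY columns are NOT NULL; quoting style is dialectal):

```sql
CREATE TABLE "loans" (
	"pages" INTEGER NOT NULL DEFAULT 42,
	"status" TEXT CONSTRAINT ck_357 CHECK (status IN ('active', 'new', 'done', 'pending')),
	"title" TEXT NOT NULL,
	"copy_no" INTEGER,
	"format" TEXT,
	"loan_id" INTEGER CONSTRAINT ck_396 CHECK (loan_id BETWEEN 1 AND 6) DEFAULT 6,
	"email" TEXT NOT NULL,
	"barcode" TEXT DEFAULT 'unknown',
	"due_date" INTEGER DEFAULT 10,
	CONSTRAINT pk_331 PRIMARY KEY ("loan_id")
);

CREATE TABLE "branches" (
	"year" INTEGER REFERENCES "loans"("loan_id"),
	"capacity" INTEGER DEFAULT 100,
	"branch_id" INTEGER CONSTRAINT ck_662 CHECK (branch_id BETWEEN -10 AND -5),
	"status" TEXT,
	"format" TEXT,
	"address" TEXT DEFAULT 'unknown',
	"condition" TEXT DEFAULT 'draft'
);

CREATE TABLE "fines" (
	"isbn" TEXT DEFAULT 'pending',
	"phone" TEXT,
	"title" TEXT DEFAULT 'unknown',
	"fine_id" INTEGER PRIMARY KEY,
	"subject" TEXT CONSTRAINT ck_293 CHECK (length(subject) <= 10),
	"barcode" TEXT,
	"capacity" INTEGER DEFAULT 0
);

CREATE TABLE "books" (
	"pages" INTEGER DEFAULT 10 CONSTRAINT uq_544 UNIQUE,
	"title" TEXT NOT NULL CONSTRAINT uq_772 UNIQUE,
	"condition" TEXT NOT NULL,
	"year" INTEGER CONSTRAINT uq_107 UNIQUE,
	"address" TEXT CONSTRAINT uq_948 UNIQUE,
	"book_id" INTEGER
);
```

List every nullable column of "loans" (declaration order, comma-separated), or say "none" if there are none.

status, copy_no, format, barcode, due_date

- pages: declared NOT NULL → not nullable.
- status: CHECK does not forbid NULL (a CHECK constraint passes when its expression is NULL) → nullable.
- title: declared NOT NULL → not nullable.
- copy_no: no NOT NULL constraint applies → nullable.
- format: no NOT NULL constraint applies → nullable.
- loan_id: part of the PRIMARY KEY, which implies NOT NULL → not nullable.
- email: declared NOT NULL → not nullable.
- barcode: DEFAULT only fills an omitted column; an explicit NULL is still allowed → nullable.
- due_date: DEFAULT only fills an omitted column; an explicit NULL is still allowed → nullable.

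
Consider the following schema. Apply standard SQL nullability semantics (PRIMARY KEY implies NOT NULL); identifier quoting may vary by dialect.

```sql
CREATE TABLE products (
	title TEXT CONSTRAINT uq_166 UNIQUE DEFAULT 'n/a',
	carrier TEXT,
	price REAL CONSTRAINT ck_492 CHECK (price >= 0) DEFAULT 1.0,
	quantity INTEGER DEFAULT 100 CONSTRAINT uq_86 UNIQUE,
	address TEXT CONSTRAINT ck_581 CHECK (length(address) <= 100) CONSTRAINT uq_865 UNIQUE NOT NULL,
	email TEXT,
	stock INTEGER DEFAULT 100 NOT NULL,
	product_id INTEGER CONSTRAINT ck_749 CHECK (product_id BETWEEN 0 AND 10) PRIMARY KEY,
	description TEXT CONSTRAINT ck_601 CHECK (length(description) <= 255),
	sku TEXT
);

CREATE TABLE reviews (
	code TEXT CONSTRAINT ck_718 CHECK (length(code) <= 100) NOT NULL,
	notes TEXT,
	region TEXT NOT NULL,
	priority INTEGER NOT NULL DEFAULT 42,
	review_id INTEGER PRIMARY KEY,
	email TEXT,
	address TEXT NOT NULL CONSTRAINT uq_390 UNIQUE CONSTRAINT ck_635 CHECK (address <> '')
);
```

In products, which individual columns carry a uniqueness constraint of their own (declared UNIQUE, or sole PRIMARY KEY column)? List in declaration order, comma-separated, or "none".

- title: declared UNIQUE → unique.
- carrier: no UNIQUE or single-column PK constraint.
- price: no UNIQUE or single-column PK constraint.
- quantity: declared UNIQUE → unique.
- address: declared UNIQUE → unique.
- email: no UNIQUE or single-column PK constraint.
- stock: no UNIQUE or single-column PK constraint.
- product_id: single-column PRIMARY KEY → unique.
- description: no UNIQUE or single-column PK constraint.
- sku: no UNIQUE or single-column PK constraint.

title, quantity, address, product_id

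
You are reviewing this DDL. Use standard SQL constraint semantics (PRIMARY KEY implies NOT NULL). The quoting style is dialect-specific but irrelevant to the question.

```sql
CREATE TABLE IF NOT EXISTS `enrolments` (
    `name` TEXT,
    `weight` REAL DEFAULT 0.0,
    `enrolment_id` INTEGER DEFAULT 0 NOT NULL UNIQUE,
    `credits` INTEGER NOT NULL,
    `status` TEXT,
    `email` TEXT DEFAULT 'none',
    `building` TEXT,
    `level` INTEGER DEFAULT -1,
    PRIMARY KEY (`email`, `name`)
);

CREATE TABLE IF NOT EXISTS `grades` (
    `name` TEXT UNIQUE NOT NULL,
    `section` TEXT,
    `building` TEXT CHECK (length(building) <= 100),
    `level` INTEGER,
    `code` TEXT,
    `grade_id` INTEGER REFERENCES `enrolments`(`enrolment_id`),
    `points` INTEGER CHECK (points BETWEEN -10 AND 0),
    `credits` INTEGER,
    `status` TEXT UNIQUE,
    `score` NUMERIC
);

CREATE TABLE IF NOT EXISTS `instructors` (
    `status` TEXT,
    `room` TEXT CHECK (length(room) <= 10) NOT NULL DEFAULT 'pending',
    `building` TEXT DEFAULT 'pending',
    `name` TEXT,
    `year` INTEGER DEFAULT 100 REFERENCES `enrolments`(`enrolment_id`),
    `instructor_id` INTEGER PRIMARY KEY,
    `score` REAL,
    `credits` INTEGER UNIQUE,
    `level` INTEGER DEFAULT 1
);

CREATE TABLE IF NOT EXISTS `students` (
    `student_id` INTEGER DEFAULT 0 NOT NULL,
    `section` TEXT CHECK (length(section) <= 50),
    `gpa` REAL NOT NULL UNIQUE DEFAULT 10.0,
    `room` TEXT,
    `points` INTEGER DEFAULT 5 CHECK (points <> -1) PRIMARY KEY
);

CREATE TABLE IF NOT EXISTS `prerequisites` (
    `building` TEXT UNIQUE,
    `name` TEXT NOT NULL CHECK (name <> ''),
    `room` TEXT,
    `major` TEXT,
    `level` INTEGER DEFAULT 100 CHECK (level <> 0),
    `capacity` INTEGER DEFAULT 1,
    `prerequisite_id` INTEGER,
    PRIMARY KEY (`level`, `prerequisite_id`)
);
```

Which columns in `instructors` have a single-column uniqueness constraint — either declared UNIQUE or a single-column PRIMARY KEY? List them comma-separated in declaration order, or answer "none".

- status: no UNIQUE or single-column PK constraint.
- room: no UNIQUE or single-column PK constraint.
- building: no UNIQUE or single-column PK constraint.
- name: no UNIQUE or single-column PK constraint.
- year: no UNIQUE or single-column PK constraint.
- instructor_id: single-column PRIMARY KEY → unique.
- score: no UNIQUE or single-column PK constraint.
- credits: declared UNIQUE → unique.
- level: no UNIQUE or single-column PK constraint.

instructor_id, credits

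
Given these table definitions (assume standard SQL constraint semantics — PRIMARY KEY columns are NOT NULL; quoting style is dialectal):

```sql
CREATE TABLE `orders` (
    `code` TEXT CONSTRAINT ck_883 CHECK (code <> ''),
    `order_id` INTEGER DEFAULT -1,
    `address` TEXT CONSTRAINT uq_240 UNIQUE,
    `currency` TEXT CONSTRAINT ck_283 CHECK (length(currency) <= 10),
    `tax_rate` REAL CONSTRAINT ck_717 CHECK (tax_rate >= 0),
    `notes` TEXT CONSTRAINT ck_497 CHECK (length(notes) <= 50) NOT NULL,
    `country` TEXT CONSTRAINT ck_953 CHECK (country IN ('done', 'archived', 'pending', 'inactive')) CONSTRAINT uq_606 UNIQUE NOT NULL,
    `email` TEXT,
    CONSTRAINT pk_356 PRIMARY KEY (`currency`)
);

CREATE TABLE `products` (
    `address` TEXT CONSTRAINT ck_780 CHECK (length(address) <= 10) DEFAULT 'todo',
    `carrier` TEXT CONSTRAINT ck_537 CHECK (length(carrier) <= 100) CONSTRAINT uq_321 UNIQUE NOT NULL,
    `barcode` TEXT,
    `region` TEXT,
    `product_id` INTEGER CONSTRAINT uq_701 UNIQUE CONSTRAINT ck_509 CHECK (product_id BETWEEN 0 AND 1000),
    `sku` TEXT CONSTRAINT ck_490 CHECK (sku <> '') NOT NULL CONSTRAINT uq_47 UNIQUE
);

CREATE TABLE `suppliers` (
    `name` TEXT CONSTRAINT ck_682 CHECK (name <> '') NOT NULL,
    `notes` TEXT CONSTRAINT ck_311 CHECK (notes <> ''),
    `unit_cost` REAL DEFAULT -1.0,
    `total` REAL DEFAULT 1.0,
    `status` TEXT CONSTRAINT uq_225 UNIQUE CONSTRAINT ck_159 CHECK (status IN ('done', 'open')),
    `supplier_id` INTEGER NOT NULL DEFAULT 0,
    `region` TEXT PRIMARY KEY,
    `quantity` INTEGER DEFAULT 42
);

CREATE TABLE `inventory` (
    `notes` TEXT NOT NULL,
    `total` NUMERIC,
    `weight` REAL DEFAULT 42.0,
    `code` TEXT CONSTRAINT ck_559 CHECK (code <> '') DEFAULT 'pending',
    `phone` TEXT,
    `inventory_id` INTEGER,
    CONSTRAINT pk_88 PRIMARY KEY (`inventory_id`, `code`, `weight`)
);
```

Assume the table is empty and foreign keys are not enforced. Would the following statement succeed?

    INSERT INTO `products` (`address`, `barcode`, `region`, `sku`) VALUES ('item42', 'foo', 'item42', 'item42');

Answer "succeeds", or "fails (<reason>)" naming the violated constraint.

carrier is omitted from the column list and has no DEFAULT, so it would receive NULL.
But carrier is declared NOT NULL.

fails (NOT NULL on carrier)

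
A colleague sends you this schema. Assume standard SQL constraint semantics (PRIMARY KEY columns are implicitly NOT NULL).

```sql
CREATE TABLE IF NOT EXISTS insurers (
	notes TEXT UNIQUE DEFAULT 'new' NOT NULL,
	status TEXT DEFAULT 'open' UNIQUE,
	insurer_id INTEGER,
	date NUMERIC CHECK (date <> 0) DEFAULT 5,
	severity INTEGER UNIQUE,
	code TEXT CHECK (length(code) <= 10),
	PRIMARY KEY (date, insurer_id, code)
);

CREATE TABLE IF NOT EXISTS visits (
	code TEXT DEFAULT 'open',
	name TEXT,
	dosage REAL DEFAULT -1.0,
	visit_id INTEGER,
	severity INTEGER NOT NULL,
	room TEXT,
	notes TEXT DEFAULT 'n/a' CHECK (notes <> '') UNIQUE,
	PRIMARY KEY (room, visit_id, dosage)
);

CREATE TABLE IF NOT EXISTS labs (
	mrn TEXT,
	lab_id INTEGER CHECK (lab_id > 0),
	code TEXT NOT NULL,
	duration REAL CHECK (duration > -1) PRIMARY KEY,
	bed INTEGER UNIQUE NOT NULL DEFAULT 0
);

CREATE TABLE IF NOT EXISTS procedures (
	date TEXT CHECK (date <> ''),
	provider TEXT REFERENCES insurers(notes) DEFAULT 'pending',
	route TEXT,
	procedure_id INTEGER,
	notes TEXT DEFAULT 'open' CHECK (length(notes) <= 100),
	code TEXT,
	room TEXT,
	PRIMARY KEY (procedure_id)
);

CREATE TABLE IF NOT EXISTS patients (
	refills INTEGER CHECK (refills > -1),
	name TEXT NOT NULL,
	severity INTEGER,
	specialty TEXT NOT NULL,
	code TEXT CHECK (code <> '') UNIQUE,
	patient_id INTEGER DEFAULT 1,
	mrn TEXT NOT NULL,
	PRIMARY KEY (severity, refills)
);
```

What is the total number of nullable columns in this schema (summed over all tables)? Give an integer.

insurers: 2 nullable (status, severity — PK (date, insurer_id, code) and explicit NOT NULL columns excluded).
visits: 3 nullable (code, name, notes — PK (room, visit_id, dosage) and explicit NOT NULL columns excluded).
labs: 2 nullable (mrn, lab_id — PK (duration) and explicit NOT NULL columns excluded).
procedures: 6 nullable (date, provider, route, notes, code, room — PK (procedure_id) and explicit NOT NULL columns excluded).
patients: 2 nullable (code, patient_id — PK (severity, refills) and explicit NOT NULL columns excluded).
Total: 2 + 3 + 2 + 6 + 2 = 15.

15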